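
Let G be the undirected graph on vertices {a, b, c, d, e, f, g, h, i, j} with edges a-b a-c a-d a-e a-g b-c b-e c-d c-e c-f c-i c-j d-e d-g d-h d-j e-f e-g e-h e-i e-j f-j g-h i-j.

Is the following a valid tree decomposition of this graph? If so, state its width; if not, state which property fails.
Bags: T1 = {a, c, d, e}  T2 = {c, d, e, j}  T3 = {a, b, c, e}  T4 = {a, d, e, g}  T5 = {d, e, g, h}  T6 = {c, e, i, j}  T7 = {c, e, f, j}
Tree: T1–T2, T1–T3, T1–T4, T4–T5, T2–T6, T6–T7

Every vertex of G appears in some bag (union = {a, b, c, d, e, f, g, h, i, j}); every edge is covered by a bag; and for each vertex v the set of bags containing v is connected in the bag tree. The decomposition is therefore valid. The largest bag has 4 vertices, so the width is 3.

Yes; width 3.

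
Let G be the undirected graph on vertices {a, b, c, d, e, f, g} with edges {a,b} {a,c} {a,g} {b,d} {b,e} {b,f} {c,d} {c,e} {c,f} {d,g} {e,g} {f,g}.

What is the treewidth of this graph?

3

A width-3 tree decomposition is:
Bags: B1 = {b, c, d, g}  B2 = {b, c, f, g}  B3 = {a, b, c, g}  B4 = {b, c, e, g}
Tree: B1–B2, B2–B3, B3–B4
Each bag holds 4 vertices, so the decomposition has width 3, which upper-bounds the treewidth. For the lower bound: the 4 vertex sets {d,g}, {c,f}, {b}, {a} are disjoint, each induces a connected subgraph, and every pair is joined by at least one edge of G. Contracting each set to a single vertex therefore yields K_{4} as a minor, and since treewidth is minor-monotone, tw(G) ≥ tw(K_{4}) = 3. Therefore the treewidth is 3.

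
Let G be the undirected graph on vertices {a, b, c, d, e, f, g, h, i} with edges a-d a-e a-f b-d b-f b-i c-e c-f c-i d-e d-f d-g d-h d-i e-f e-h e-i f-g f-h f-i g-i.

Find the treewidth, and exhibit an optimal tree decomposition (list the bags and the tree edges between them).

Each bag holds 4 vertices, so the decomposition has width 3, which upper-bounds the treewidth. On the other hand G contains the 4-clique {d, e, f, h}. A clique must lie in a single bag of any decomposition, so no decomposition can have width below 3. The upper and lower bounds meet at 3, so that is the treewidth.

Treewidth 3.
One optimal decomposition is:
Bags: B1 = {d, e, f, i}  B2 = {a, d, e, f}  B3 = {d, e, f, h}  B4 = {c, e, f, i}  B5 = {b, d, f, i}  B6 = {d, f, g, i}
Tree: B1–B2, B2–B3, B1–B4, B1–B5, B5–B6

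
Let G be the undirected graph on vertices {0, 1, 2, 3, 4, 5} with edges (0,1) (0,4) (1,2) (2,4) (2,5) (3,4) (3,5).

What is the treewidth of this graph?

A width-2 tree decomposition is:
Bags: B1 = {2, 3, 5}  B2 = {2, 3, 4}  B3 = {1, 2, 4}  B4 = {0, 1, 4}
Tree: B1–B2, B2–B3, B3–B4
Every bag has size at most 3, so the width is 3 − 1 = 2 and tw(G) ≤ 2. Since 5–3–4–2–5 is a cycle in G, G is not acyclic. Forests are exactly the graphs of treewidth ≤ 1, so tw(G) ≥ 2. Therefore the treewidth is 2.

2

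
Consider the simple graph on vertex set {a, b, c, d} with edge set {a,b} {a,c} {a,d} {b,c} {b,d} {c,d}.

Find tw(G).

3

A width-3 tree decomposition is:
Bags: B1 = {a, b, c, d}
Tree: (single bag)
With just one bag of size 4, the width is 4 − 1 = 3, so tw(G) ≤ 3. Conversely, {a, b, c, d} is a clique of size 4, and the vertices of any clique must share a bag in every tree decomposition; so some bag has ≥ 4 vertices and tw(G) ≥ 3. Hence tw(G) = 3 exactly.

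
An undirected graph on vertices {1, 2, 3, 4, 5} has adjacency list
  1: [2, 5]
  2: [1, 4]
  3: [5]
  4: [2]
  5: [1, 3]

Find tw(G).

1

A width-1 tree decomposition is:
Bags: B1 = {2, 4}  B2 = {1, 2}  B3 = {1, 5}  B4 = {3, 5}
Tree: B1–B2, B2–B3, B3–B4
Every bag has size at most 2, so the width is 2 − 1 = 1 and tw(G) ≤ 1. Since G has at least one edge (e.g. 4–2), it is not an edgeless graph, so tw(G) ≥ 1. Hence tw(G) = 1 exactly.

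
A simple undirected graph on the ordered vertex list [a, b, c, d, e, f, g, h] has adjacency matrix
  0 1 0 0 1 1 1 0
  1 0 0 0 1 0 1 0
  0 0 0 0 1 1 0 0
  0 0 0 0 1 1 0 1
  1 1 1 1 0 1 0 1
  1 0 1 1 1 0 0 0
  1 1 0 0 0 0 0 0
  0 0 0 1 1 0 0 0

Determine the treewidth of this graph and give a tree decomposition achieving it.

Each bag holds 3 vertices, so the decomposition has width 2, which upper-bounds the treewidth. On the other hand G contains the 3-clique {a, b, g}. A clique must lie in a single bag of any decomposition, so no decomposition can have width below 2. Therefore the treewidth is 2.

Treewidth 2.
One such decomposition:
Bags: B1 = {a, e, f}  B2 = {c, e, f}  B3 = {d, e, f}  B4 = {a, b, e}  B5 = {a, b, g}  B6 = {d, e, h}
Tree: B1–B2, B1–B3, B1–B4, B4–B5, B3–B6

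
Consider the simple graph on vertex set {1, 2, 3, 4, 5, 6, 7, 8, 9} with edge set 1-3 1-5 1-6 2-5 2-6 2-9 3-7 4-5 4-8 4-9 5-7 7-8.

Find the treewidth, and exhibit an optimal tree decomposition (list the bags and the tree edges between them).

Treewidth 3.
One such decomposition:
Bags: B1 = {1, 3, 6, 7}  B2 = {1, 5, 6, 7}  B3 = {2, 5, 6, 7}  B4 = {2, 5, 7, 8}  B5 = {2, 4, 5, 8}  B6 = {2, 4, 8, 9}
Tree: B1–B2, B2–B3, B3–B4, B4–B5, B5–B6

The largest bag has 4 vertices, giving width 3; this decomposition certifies tw(G) ≤ 3. For the lower bound: the 4 vertex sets {1,3,6}, {7}, {5}, {2,4,8,9} are disjoint, each induces a connected subgraph, and every pair is joined by at least one edge of G. Contracting each set to a single vertex therefore yields K_{4} as a minor, and since treewidth is minor-monotone, tw(G) ≥ tw(K_{4}) = 3. The upper and lower bounds meet at 3, so that is the treewidth.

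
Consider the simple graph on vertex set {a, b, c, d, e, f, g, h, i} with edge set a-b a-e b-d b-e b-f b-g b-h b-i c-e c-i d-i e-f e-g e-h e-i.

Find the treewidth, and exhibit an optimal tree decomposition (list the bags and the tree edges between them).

Treewidth 2.
One such decomposition:
Bags: B1 = {b, d, i}  B2 = {b, e, i}  B3 = {a, b, e}  B4 = {b, e, g}  B5 = {b, e, h}  B6 = {c, e, i}  B7 = {b, e, f}
Tree: B1–B2, B2–B3, B2–B4, B4–B5, B2–B6, B5–B7

Each bag holds 3 vertices, so the decomposition has width 2, which upper-bounds the treewidth. Conversely, {c, e, i} is a clique of size 3, and the vertices of any clique must share a bag in every tree decomposition; so some bag has ≥ 3 vertices and tw(G) ≥ 2. Therefore the treewidth is 2.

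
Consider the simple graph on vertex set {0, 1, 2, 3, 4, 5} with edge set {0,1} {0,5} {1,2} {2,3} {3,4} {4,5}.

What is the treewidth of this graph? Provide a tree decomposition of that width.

Treewidth 2.
One optimal decomposition is:
Bags: B1 = {0, 4, 5}  B2 = {0, 3, 4}  B3 = {0, 2, 3}  B4 = {0, 1, 2}
Tree: B1–B2, B2–B3, B3–B4

Every bag has size at most 3, so the width is 3 − 1 = 2 and tw(G) ≤ 2. Since 0–5–4–3–2–1–0 is a cycle in G, G is not acyclic. Forests are exactly the graphs of treewidth ≤ 1, so tw(G) ≥ 2. Combining the bounds, tw(G) = 2.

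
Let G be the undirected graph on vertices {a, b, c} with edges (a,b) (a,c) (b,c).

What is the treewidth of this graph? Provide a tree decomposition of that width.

Treewidth 2.
One such decomposition:
Bags: B1 = {a, b, c}
Tree: (single bag)

With just one bag of size 3, the width is 3 − 1 = 2, so tw(G) ≤ 2. For the lower bound, the 3 vertices {a, b, c} are pairwise adjacent, and any tree decomposition puts a clique entirely inside one bag — forcing width ≥ 2. The upper and lower bounds meet at 2, so that is the treewidth.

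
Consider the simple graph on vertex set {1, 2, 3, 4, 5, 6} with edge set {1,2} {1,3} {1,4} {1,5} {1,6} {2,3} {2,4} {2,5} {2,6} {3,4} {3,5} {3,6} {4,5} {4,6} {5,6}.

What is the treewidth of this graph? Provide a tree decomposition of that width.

Treewidth 5.
One optimal decomposition is:
Bags: B1 = {1, 2, 3, 4, 5, 6}
Tree: (single bag)

With just one bag of size 6, the width is 6 − 1 = 5, so tw(G) ≤ 5. For the lower bound, the 6 vertices {1, 2, 3, 4, 5, 6} are pairwise adjacent, and any tree decomposition puts a clique entirely inside one bag — forcing width ≥ 5. Hence tw(G) = 5 exactly.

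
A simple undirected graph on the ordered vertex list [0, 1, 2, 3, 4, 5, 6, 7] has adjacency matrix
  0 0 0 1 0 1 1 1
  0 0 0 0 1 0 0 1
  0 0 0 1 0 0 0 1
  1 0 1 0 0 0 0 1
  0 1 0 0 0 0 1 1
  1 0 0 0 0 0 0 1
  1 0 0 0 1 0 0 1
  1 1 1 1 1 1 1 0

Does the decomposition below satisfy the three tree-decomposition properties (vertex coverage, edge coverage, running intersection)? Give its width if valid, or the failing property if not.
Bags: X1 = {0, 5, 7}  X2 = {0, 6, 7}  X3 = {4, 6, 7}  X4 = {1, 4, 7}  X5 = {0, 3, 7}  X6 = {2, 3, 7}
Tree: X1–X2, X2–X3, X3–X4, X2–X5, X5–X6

Vertex coverage: the bags together contain {0, 1, 2, 3, 4, 5, 6, 7}, the full vertex set. Edge coverage: each edge of G has both endpoints in at least one bag. Running intersection: for every vertex, the bags containing it form a connected subtree. All three properties hold, so this is a valid tree decomposition of width max|bag| − 1 = 2, and hence tw(G) ≤ 2.

Yes; width 2.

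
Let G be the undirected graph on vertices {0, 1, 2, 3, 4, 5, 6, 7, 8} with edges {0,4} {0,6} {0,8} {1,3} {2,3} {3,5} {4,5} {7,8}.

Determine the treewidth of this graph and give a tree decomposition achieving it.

Each bag holds 2 vertices, so the decomposition has width 1, which upper-bounds the treewidth. Since G has at least one edge (e.g. 4–5), it is not an edgeless graph, so tw(G) ≥ 1. The upper and lower bounds meet at 1, so that is the treewidth.

Treewidth 1.
One such decomposition:
Bags: B1 = {4, 5}  B2 = {3, 5}  B3 = {0, 4}  B4 = {0, 6}  B5 = {0, 8}  B6 = {2, 3}  B7 = {7, 8}  B8 = {1, 3}
Tree: B1–B2, B1–B3, B3–B4, B4–B5, B2–B6, B5–B7, B2–B8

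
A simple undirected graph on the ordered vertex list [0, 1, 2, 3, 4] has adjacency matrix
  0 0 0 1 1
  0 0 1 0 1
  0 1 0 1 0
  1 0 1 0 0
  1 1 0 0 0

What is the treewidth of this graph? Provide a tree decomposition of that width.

Every bag has size at most 3, so the width is 3 − 1 = 2 and tw(G) ≤ 2. The edges 4–0–3–2–1–4 form a cycle, so G is not a tree and its treewidth is at least 2. Combining the bounds, tw(G) = 2.

Treewidth 2.
One such decomposition:
Bags: B1 = {0, 3, 4}  B2 = {2, 3, 4}  B3 = {1, 2, 4}
Tree: B1–B2, B2–B3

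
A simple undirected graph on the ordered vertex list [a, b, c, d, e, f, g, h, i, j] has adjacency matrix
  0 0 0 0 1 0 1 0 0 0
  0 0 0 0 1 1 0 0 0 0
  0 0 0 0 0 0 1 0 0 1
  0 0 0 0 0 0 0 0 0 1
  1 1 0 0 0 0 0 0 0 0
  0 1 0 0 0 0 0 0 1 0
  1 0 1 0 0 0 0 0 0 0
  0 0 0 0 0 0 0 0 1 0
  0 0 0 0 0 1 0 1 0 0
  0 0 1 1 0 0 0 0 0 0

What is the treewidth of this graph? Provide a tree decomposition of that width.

Treewidth 1.
Bags: B1 = {d, j}  B2 = {c, j}  B3 = {c, g}  B4 = {a, g}  B5 = {a, e}  B6 = {b, e}  B7 = {b, f}  B8 = {f, i}  B9 = {h, i}
Tree: B1–B2, B2–B3, B3–B4, B4–B5, B5–B6, B6–B7, B7–B8, B8–B9

The largest bag has 2 vertices, giving width 1; this decomposition certifies tw(G) ≤ 1. Any graph with an edge has treewidth ≥ 1, and G has the edge d–j. The upper and lower bounds meet at 1, so that is the treewidth.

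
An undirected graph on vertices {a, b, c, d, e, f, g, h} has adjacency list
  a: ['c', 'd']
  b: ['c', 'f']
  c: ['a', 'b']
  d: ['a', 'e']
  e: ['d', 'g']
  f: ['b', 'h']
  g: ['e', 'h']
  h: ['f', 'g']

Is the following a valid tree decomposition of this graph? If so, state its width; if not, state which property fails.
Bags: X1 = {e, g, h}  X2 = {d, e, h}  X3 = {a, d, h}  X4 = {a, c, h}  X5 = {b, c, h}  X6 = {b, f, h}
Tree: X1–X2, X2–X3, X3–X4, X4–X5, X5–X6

Yes; width 2.

Every vertex of G appears in some bag (union = {a, b, c, d, e, f, g, h}); every edge is covered by a bag; and for each vertex v the set of bags containing v is connected in the bag tree. The decomposition is therefore valid. The largest bag has 3 vertices, so the width is 2.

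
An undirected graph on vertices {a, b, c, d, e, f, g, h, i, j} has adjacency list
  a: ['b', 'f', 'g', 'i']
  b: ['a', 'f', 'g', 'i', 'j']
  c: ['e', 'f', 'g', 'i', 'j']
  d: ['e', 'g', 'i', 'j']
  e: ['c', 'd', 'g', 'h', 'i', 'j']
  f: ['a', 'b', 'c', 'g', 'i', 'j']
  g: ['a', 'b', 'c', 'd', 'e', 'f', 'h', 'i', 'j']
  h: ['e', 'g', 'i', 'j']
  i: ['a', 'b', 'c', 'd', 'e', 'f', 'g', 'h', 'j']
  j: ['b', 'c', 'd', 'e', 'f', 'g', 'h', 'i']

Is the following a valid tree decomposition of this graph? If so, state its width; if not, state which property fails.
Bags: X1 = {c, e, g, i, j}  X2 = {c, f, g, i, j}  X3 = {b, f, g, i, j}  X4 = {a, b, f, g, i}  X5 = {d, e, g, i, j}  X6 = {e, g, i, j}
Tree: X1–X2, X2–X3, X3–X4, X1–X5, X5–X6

A tree decomposition must satisfy three properties: every vertex lies in some bag; for every edge, both endpoints lie together in some bag; and for every vertex, the bags containing it form a connected subtree. Here vertex h appears in no bag, so the decomposition is invalid.

No — vertex h appears in no bag.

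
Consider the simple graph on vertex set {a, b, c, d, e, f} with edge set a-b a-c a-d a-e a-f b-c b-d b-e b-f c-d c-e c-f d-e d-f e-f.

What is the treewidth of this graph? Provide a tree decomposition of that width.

With just one bag of size 6, the width is 6 − 1 = 5, so tw(G) ≤ 5. Conversely, {a, b, c, d, e, f} is a clique of size 6, and the vertices of any clique must share a bag in every tree decomposition; so some bag has ≥ 6 vertices and tw(G) ≥ 5. Therefore the treewidth is 5.

Treewidth 5.
Bags: B1 = {a, b, c, d, e, f}
Tree: (single bag)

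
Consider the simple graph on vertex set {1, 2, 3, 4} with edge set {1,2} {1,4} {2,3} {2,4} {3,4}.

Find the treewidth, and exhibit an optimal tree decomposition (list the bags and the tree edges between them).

Every bag has size at most 3, so the width is 3 − 1 = 2 and tw(G) ≤ 2. For the lower bound, the 3 vertices {1, 2, 4} are pairwise adjacent, and any tree decomposition puts a clique entirely inside one bag — forcing width ≥ 2. Combining the bounds, tw(G) = 2.

Treewidth 2.
One such decomposition:
Bags: B1 = {2, 3, 4}  B2 = {1, 2, 4}
Tree: B1–B2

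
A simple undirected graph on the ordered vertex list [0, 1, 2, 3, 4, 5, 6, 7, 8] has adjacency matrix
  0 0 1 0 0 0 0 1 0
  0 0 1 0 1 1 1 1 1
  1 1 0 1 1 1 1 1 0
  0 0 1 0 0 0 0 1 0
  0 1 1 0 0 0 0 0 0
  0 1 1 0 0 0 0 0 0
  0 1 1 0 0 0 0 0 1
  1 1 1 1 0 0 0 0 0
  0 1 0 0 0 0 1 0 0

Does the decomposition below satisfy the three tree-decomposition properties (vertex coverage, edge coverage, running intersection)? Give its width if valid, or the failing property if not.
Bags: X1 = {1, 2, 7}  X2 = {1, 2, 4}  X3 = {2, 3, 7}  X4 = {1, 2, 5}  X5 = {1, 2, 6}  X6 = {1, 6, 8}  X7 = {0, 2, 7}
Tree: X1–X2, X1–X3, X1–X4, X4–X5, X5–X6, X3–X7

Yes; width 2.

Vertex coverage: the bags together contain {0, 1, 2, 3, 4, 5, 6, 7, 8}, the full vertex set. Edge coverage: each edge of G has both endpoints in at least one bag. Running intersection: for every vertex, the bags containing it form a connected subtree. All three properties hold, so this is a valid tree decomposition of width max|bag| − 1 = 2, and hence tw(G) ≤ 2.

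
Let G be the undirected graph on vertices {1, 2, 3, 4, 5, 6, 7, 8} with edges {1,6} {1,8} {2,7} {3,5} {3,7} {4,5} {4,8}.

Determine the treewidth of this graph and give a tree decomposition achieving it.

Every bag has size at most 2, so the width is 2 − 1 = 1 and tw(G) ≤ 1. Any graph with an edge has treewidth ≥ 1, and G has the edge 2–7. Combining the bounds, tw(G) = 1.

Treewidth 1.
One such decomposition:
Bags: B1 = {2, 7}  B2 = {3, 7}  B3 = {3, 5}  B4 = {4, 5}  B5 = {4, 8}  B6 = {1, 8}  B7 = {1, 6}
Tree: B1–B2, B2–B3, B3–B4, B4–B5, B5–B6, B6–B7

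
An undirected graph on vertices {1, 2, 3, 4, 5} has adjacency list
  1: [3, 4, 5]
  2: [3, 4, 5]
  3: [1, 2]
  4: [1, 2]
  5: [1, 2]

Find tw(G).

A width-2 tree decomposition is:
Bags: B1 = {1, 2, 3}  B2 = {1, 2, 5}  B3 = {1, 2, 4}
Tree: B1–B2, B2–B3
Each bag holds 3 vertices, so the decomposition has width 2, which upper-bounds the treewidth. For the lower bound, G contains the cycle 3–2–5–1–3, so G is not a forest; only forests have treewidth ≤ 1, hence tw(G) ≥ 2. Combining the bounds, tw(G) = 2.

2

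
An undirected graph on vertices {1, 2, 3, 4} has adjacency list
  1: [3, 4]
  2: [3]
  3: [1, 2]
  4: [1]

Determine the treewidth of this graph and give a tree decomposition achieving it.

Treewidth 1.
One such decomposition:
Bags: B1 = {1, 4}  B2 = {1, 3}  B3 = {2, 3}
Tree: B1–B2, B2–B3

The largest bag has 2 vertices, giving width 1; this decomposition certifies tw(G) ≤ 1. Since G has at least one edge (e.g. 4–1), it is not an edgeless graph, so tw(G) ≥ 1. Combining the bounds, tw(G) = 1.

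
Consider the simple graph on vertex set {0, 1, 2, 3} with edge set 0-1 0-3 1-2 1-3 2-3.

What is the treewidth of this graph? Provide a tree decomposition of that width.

Treewidth 2.
Bags: B1 = {0, 1, 3}  B2 = {1, 2, 3}
Tree: B1–B2

The largest bag has 3 vertices, giving width 2; this decomposition certifies tw(G) ≤ 2. Conversely, {0, 1, 3} is a clique of size 3, and the vertices of any clique must share a bag in every tree decomposition; so some bag has ≥ 3 vertices and tw(G) ≥ 2. Therefore the treewidth is 2.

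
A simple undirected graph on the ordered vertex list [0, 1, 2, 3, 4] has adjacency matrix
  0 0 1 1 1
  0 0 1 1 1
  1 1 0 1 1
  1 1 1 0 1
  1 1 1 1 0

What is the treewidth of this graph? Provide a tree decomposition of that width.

Treewidth 3.
Bags: B1 = {1, 2, 3, 4}  B2 = {0, 2, 3, 4}
Tree: B1–B2

Each bag holds 4 vertices, so the decomposition has width 3, which upper-bounds the treewidth. On the other hand G contains the 4-clique {0, 2, 3, 4}. A clique must lie in a single bag of any decomposition, so no decomposition can have width below 3. Therefore the treewidth is 3.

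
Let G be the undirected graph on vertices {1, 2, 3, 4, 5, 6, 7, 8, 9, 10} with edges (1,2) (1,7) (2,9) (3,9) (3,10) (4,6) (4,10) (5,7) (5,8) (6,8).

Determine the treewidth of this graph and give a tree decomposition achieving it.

Treewidth 2.
One optimal decomposition is:
Bags: B1 = {1, 2, 9}  B2 = {1, 7, 9}  B3 = {5, 7, 9}  B4 = {5, 8, 9}  B5 = {6, 8, 9}  B6 = {4, 6, 9}  B7 = {4, 9, 10}  B8 = {3, 9, 10}
Tree: B1–B2, B2–B3, B3–B4, B4–B5, B5–B6, B6–B7, B7–B8

Every bag has size at most 3, so the width is 3 − 1 = 2 and tw(G) ≤ 2. The edges 9–2–1–7–5–8–6–4–10–3–9 form a cycle, so G is not a tree and its treewidth is at least 2. The upper and lower bounds meet at 2, so that is the treewidth.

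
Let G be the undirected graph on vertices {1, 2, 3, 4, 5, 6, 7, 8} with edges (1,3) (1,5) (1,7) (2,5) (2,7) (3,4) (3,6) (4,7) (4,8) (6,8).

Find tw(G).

2

A width-2 tree decomposition is:
Bags: B1 = {1, 2, 5}  B2 = {1, 2, 7}  B3 = {1, 3, 7}  B4 = {3, 4, 7}  B5 = {3, 4, 6}  B6 = {4, 6, 8}
Tree: B1–B2, B2–B3, B3–B4, B4–B5, B5–B6
The largest bag has 3 vertices, giving width 2; this decomposition certifies tw(G) ≤ 2. The edges 5–2–7–1–5 form a cycle, so G is not a tree and its treewidth is at least 2. Combining the bounds, tw(G) = 2.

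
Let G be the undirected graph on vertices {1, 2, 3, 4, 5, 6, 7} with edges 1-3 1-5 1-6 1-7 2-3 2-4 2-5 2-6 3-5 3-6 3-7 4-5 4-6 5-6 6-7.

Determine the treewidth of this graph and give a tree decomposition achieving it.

Each bag holds 4 vertices, so the decomposition has width 3, which upper-bounds the treewidth. For the lower bound, the 4 vertices {1, 3, 5, 6} are pairwise adjacent, and any tree decomposition puts a clique entirely inside one bag — forcing width ≥ 3. Hence tw(G) = 3 exactly.

Treewidth 3.
One optimal decomposition is:
Bags: B1 = {2, 3, 5, 6}  B2 = {2, 4, 5, 6}  B3 = {1, 3, 5, 6}  B4 = {1, 3, 6, 7}
Tree: B1–B2, B1–B3, B3–B4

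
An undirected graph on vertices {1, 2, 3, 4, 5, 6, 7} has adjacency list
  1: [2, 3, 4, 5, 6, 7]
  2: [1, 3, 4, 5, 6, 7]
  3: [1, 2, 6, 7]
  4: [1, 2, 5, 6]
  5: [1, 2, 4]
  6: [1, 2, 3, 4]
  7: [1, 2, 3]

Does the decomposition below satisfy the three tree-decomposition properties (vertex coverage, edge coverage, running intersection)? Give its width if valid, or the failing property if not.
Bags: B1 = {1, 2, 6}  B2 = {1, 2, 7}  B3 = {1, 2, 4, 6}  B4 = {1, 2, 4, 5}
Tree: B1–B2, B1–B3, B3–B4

A tree decomposition must satisfy three properties: every vertex lies in some bag; for every edge, both endpoints lie together in some bag; and for every vertex, the bags containing it form a connected subtree. Here vertex 3 appears in no bag, so the decomposition is invalid.

No — vertex 3 appears in no bag.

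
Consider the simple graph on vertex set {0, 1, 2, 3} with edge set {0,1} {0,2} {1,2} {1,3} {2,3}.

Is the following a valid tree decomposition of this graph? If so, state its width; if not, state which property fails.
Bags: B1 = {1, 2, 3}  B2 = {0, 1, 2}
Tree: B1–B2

Vertex coverage: the bags together contain {0, 1, 2, 3}, the full vertex set. Edge coverage: each edge of G has both endpoints in at least one bag. Running intersection: for every vertex, the bags containing it form a connected subtree. All three properties hold, so this is a valid tree decomposition of width max|bag| − 1 = 2, and hence tw(G) ≤ 2.

Yes; width 2.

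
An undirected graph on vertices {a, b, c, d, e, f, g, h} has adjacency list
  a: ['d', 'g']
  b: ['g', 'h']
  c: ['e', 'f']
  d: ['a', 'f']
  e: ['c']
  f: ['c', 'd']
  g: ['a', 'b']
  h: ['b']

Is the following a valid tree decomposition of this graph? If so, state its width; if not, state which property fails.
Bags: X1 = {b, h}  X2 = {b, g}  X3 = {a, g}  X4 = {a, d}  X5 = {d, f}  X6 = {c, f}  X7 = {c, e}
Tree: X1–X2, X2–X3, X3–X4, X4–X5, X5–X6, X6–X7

Yes; width 1.

Vertex coverage: the bags together contain {a, b, c, d, e, f, g, h}, the full vertex set. Edge coverage: each edge of G has both endpoints in at least one bag. Running intersection: for every vertex, the bags containing it form a connected subtree. All three properties hold, so this is a valid tree decomposition of width max|bag| − 1 = 1, and hence tw(G) ≤ 1.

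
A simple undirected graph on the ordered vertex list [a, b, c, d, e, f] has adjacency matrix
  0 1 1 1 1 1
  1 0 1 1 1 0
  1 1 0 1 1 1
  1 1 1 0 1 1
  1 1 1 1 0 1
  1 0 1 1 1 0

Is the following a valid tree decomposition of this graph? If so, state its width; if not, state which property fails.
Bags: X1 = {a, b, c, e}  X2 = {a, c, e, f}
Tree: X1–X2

A tree decomposition must satisfy three properties: every vertex lies in some bag; for every edge, both endpoints lie together in some bag; and for every vertex, the bags containing it form a connected subtree. Here vertex d appears in no bag, so the decomposition is invalid.

No — vertex d appears in no bag.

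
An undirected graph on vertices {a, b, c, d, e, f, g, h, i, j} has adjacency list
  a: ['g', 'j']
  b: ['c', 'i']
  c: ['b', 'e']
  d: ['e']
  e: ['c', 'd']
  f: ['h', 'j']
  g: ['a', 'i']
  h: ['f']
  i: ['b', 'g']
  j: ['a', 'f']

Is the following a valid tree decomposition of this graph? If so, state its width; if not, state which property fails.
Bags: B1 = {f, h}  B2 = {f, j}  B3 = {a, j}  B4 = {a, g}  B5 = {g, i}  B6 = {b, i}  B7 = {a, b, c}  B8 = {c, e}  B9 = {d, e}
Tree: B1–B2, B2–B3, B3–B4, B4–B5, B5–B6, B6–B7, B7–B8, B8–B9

A tree decomposition must satisfy three properties: every vertex lies in some bag; for every edge, both endpoints lie together in some bag; and for every vertex, the bags containing it form a connected subtree. Here bags containing vertex a are not connected in the tree, so the decomposition is invalid.

No — bags containing vertex a are not connected in the tree.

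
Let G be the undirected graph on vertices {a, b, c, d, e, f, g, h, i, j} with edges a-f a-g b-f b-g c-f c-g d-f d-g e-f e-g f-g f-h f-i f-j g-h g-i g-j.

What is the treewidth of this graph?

2

A width-2 tree decomposition is:
Bags: B1 = {f, g, i}  B2 = {f, g, j}  B3 = {c, f, g}  B4 = {b, f, g}  B5 = {e, f, g}  B6 = {a, f, g}  B7 = {d, f, g}  B8 = {f, g, h}
Tree: B1–B2, B2–B3, B3–B4, B3–B5, B3–B6, B1–B7, B5–B8
Each bag holds 3 vertices, so the decomposition has width 2, which upper-bounds the treewidth. Conversely, {d, f, g} is a clique of size 3, and the vertices of any clique must share a bag in every tree decomposition; so some bag has ≥ 3 vertices and tw(G) ≥ 2. Hence tw(G) = 2 exactly.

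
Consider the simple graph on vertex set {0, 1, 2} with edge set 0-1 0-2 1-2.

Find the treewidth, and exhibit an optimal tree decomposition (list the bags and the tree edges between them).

With just one bag of size 3, the width is 3 − 1 = 2, so tw(G) ≤ 2. For the lower bound, the 3 vertices {0, 1, 2} are pairwise adjacent, and any tree decomposition puts a clique entirely inside one bag — forcing width ≥ 2. Therefore the treewidth is 2.

Treewidth 2.
Bags: B1 = {0, 1, 2}
Tree: (single bag)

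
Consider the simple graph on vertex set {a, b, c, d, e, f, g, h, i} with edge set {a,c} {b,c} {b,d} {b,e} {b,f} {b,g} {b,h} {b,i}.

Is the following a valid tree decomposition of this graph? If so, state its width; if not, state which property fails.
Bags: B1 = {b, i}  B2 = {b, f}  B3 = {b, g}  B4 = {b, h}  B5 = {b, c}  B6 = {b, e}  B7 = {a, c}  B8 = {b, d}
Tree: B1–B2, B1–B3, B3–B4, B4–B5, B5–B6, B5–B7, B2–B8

Yes; width 1.

Every vertex of G appears in some bag (union = {a, b, c, d, e, f, g, h, i}); every edge is covered by a bag; and for each vertex v the set of bags containing v is connected in the bag tree. The decomposition is therefore valid. The largest bag has 2 vertices, so the width is 1.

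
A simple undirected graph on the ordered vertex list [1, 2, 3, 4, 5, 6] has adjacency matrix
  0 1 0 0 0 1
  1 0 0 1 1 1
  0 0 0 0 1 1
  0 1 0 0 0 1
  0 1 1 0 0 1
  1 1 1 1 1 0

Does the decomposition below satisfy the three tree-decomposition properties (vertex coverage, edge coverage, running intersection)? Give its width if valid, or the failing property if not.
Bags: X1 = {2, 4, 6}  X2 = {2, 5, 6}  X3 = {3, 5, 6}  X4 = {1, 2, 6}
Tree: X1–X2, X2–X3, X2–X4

Yes; width 2.

Vertex coverage: the bags together contain {1, 2, 3, 4, 5, 6}, the full vertex set. Edge coverage: each edge of G has both endpoints in at least one bag. Running intersection: for every vertex, the bags containing it form a connected subtree. All three properties hold, so this is a valid tree decomposition of width max|bag| − 1 = 2, and hence tw(G) ≤ 2.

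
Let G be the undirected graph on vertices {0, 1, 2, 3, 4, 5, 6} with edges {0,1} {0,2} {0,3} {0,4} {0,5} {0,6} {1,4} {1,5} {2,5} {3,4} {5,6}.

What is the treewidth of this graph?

2

A width-2 tree decomposition is:
Bags: B1 = {0, 2, 5}  B2 = {0, 5, 6}  B3 = {0, 1, 5}  B4 = {0, 1, 4}  B5 = {0, 3, 4}
Tree: B1–B2, B2–B3, B3–B4, B4–B5
Each bag holds 3 vertices, so the decomposition has width 2, which upper-bounds the treewidth. Conversely, {0, 3, 4} is a clique of size 3, and the vertices of any clique must share a bag in every tree decomposition; so some bag has ≥ 3 vertices and tw(G) ≥ 2. The upper and lower bounds meet at 2, so that is the treewidth.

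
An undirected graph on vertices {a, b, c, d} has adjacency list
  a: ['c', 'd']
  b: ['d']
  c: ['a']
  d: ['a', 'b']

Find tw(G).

1

A width-1 tree decomposition is:
Bags: B1 = {a, c}  B2 = {a, d}  B3 = {b, d}
Tree: B1–B2, B2–B3
Each bag holds 2 vertices, so the decomposition has width 1, which upper-bounds the treewidth. G has an edge, so its treewidth is at least 1. Therefore the treewidth is 1.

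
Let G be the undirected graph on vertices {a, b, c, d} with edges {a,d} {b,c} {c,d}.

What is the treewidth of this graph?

A width-1 tree decomposition is:
Bags: B1 = {a, d}  B2 = {c, d}  B3 = {b, c}
Tree: B1–B2, B2–B3
The largest bag has 2 vertices, giving width 1; this decomposition certifies tw(G) ≤ 1. G has an edge, so its treewidth is at least 1. Hence tw(G) = 1 exactly.

1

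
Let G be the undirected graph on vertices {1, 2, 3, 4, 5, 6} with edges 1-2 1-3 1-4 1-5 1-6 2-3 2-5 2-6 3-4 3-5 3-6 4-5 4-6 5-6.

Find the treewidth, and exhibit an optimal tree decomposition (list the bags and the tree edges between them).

Treewidth 4.
One optimal decomposition is:
Bags: B1 = {1, 2, 3, 5, 6}  B2 = {1, 3, 4, 5, 6}
Tree: B1–B2

Every bag has size at most 5, so the width is 5 − 1 = 4 and tw(G) ≤ 4. Conversely, {1, 2, 3, 5, 6} is a clique of size 5, and the vertices of any clique must share a bag in every tree decomposition; so some bag has ≥ 5 vertices and tw(G) ≥ 4. Combining the bounds, tw(G) = 4.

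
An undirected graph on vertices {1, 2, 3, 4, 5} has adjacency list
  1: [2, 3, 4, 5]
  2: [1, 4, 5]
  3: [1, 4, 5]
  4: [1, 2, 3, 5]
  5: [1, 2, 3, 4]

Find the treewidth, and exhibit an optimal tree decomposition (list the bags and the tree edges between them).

Treewidth 3.
Bags: B1 = {1, 2, 4, 5}  B2 = {1, 3, 4, 5}
Tree: B1–B2

Each bag holds 4 vertices, so the decomposition has width 3, which upper-bounds the treewidth. On the other hand G contains the 4-clique {1, 2, 4, 5}. A clique must lie in a single bag of any decomposition, so no decomposition can have width below 3. Hence tw(G) = 3 exactly.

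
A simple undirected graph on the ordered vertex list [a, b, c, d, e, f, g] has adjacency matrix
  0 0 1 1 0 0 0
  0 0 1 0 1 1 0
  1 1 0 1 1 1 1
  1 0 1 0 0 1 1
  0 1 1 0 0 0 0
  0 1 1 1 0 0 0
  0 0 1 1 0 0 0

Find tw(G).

2

A width-2 tree decomposition is:
Bags: B1 = {b, c, f}  B2 = {c, d, f}  B3 = {a, c, d}  B4 = {b, c, e}  B5 = {c, d, g}
Tree: B1–B2, B2–B3, B1–B4, B3–B5
Each bag holds 3 vertices, so the decomposition has width 2, which upper-bounds the treewidth. On the other hand G contains the 3-clique {c, d, g}. A clique must lie in a single bag of any decomposition, so no decomposition can have width below 2. Combining the bounds, tw(G) = 2.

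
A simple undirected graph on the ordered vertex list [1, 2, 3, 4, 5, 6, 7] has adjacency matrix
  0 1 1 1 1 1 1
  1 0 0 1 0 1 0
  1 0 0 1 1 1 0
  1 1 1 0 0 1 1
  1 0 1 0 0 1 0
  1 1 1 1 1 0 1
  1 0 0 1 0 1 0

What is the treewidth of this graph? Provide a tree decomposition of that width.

Treewidth 3.
One optimal decomposition is:
Bags: B1 = {1, 3, 4, 6}  B2 = {1, 2, 4, 6}  B3 = {1, 3, 5, 6}  B4 = {1, 4, 6, 7}
Tree: B1–B2, B1–B3, B2–B4

The largest bag has 4 vertices, giving width 3; this decomposition certifies tw(G) ≤ 3. Conversely, {1, 2, 4, 6} is a clique of size 4, and the vertices of any clique must share a bag in every tree decomposition; so some bag has ≥ 4 vertices and tw(G) ≥ 3. The upper and lower bounds meet at 3, so that is the treewidth.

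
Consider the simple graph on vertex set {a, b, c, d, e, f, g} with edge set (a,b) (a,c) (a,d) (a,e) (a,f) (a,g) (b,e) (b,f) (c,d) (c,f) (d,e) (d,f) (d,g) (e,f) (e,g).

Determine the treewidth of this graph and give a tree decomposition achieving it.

Every bag has size at most 4, so the width is 4 − 1 = 3 and tw(G) ≤ 3. Conversely, {a, d, e, g} is a clique of size 4, and the vertices of any clique must share a bag in every tree decomposition; so some bag has ≥ 4 vertices and tw(G) ≥ 3. Hence tw(G) = 3 exactly.

Treewidth 3.
Bags: B1 = {a, d, e, f}  B2 = {a, c, d, f}  B3 = {a, d, e, g}  B4 = {a, b, e, f}
Tree: B1–B2, B1–B3, B1–B4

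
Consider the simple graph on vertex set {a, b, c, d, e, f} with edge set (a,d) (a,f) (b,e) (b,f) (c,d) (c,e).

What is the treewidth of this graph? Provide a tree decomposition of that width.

Treewidth 2.
One such decomposition:
Bags: B1 = {b, e, f}  B2 = {a, e, f}  B3 = {a, d, e}  B4 = {c, d, e}
Tree: B1–B2, B2–B3, B3–B4

The largest bag has 3 vertices, giving width 2; this decomposition certifies tw(G) ≤ 2. For the lower bound, G contains the cycle e–b–f–a–d–c–e, so G is not a forest; only forests have treewidth ≤ 1, hence tw(G) ≥ 2. The upper and lower bounds meet at 2, so that is the treewidth.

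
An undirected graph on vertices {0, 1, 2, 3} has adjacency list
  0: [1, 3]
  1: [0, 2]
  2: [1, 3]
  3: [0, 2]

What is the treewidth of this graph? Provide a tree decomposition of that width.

Every bag has size at most 3, so the width is 3 − 1 = 2 and tw(G) ≤ 2. Since 2–1–0–3–2 is a cycle in G, G is not acyclic. Forests are exactly the graphs of treewidth ≤ 1, so tw(G) ≥ 2. The upper and lower bounds meet at 2, so that is the treewidth.

Treewidth 2.
Bags: B1 = {0, 1, 2}  B2 = {0, 2, 3}
Tree: B1–B2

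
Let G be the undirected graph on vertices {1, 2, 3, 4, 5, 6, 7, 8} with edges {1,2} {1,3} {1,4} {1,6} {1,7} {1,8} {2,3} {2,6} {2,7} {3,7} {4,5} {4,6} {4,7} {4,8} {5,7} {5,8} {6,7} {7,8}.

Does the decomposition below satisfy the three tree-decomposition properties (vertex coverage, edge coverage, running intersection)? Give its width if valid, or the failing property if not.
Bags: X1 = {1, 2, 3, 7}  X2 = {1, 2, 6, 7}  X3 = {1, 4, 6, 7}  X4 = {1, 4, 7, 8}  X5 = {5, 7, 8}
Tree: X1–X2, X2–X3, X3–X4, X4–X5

No — edge (4,5) lies in no bag.

A tree decomposition must satisfy three properties: every vertex lies in some bag; for every edge, both endpoints lie together in some bag; and for every vertex, the bags containing it form a connected subtree. Here edge (4,5) lies in no bag, so the decomposition is invalid.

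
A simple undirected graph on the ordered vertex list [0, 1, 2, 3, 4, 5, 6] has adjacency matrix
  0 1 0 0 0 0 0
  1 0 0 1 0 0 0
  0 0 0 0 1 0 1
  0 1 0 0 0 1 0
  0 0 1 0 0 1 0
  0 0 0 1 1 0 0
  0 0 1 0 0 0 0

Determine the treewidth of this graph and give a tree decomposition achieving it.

Every bag has size at most 2, so the width is 2 − 1 = 1 and tw(G) ≤ 1. Any graph with an edge has treewidth ≥ 1, and G has the edge 0–1. Combining the bounds, tw(G) = 1.

Treewidth 1.
One such decomposition:
Bags: B1 = {0, 1}  B2 = {1, 3}  B3 = {3, 5}  B4 = {4, 5}  B5 = {2, 4}  B6 = {2, 6}
Tree: B1–B2, B2–B3, B3–B4, B4–B5, B5–B6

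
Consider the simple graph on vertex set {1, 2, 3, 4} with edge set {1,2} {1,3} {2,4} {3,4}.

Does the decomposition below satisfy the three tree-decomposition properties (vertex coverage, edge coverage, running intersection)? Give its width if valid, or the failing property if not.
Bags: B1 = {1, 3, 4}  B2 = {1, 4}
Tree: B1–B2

A tree decomposition must satisfy three properties: every vertex lies in some bag; for every edge, both endpoints lie together in some bag; and for every vertex, the bags containing it form a connected subtree. Here vertex 2 appears in no bag, so the decomposition is invalid.

No — vertex 2 appears in no bag.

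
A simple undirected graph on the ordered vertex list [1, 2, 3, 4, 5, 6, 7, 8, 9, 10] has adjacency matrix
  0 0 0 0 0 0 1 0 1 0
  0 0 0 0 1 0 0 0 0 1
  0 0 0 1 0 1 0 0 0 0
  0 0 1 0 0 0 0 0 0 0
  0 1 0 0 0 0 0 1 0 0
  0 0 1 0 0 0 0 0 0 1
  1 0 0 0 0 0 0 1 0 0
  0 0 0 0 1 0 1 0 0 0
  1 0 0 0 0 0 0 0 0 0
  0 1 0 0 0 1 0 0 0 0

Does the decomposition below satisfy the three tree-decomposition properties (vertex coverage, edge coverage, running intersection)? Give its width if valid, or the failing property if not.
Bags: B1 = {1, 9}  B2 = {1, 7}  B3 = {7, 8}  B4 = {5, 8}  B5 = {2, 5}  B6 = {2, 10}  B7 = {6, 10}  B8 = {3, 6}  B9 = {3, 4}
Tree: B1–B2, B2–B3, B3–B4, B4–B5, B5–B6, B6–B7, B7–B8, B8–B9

Every vertex of G appears in some bag (union = {1, 2, 3, 4, 5, 6, 7, 8, 9, 10}); every edge is covered by a bag; and for each vertex v the set of bags containing v is connected in the bag tree. The decomposition is therefore valid. The largest bag has 2 vertices, so the width is 1.

Yes; width 1.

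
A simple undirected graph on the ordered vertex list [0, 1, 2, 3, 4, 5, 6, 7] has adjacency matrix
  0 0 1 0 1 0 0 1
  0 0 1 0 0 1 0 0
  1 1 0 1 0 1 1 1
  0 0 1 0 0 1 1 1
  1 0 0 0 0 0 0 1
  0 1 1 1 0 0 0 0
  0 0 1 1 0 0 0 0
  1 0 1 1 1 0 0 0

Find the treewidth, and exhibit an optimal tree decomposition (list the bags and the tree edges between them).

Treewidth 2.
One such decomposition:
Bags: B1 = {2, 3, 5}  B2 = {2, 3, 6}  B3 = {2, 3, 7}  B4 = {0, 2, 7}  B5 = {1, 2, 5}  B6 = {0, 4, 7}
Tree: B1–B2, B1–B3, B3–B4, B1–B5, B4–B6

Every bag has size at most 3, so the width is 3 − 1 = 2 and tw(G) ≤ 2. On the other hand G contains the 3-clique {0, 2, 7}. A clique must lie in a single bag of any decomposition, so no decomposition can have width below 2. Therefore the treewidth is 2.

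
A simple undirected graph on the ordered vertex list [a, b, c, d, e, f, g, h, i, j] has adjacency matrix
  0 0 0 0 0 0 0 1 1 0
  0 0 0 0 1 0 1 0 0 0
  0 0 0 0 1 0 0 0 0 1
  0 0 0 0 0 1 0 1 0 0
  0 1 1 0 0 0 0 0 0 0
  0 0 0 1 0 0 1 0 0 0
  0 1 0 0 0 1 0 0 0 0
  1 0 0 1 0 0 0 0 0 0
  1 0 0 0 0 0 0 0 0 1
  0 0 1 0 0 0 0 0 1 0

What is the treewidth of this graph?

2

A width-2 tree decomposition is:
Bags: B1 = {b, c, e}  B2 = {b, c, j}  B3 = {b, i, j}  B4 = {a, b, i}  B5 = {a, b, h}  B6 = {b, d, h}  B7 = {b, d, f}  B8 = {b, f, g}
Tree: B1–B2, B2–B3, B3–B4, B4–B5, B5–B6, B6–B7, B7–B8
The largest bag has 3 vertices, giving width 2; this decomposition certifies tw(G) ≤ 2. The edges b–e–c–j–i–a–h–d–f–g–b form a cycle, so G is not a tree and its treewidth is at least 2. Hence tw(G) = 2 exactly.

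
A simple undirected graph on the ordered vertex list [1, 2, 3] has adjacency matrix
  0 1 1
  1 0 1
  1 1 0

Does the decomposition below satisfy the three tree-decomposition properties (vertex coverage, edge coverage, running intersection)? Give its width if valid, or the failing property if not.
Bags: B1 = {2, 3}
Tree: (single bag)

No — vertex 1 appears in no bag.

A tree decomposition must satisfy three properties: every vertex lies in some bag; for every edge, both endpoints lie together in some bag; and for every vertex, the bags containing it form a connected subtree. Here vertex 1 appears in no bag, so the decomposition is invalid.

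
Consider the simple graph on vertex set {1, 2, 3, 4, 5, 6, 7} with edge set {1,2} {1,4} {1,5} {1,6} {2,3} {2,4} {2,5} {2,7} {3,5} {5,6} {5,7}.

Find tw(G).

A width-2 tree decomposition is:
Bags: B1 = {1, 2, 5}  B2 = {1, 2, 4}  B3 = {2, 5, 7}  B4 = {1, 5, 6}  B5 = {2, 3, 5}
Tree: B1–B2, B1–B3, B1–B4, B3–B5
The largest bag has 3 vertices, giving width 2; this decomposition certifies tw(G) ≤ 2. On the other hand G contains the 3-clique {1, 2, 4}. A clique must lie in a single bag of any decomposition, so no decomposition can have width below 2. Therefore the treewidth is 2.

2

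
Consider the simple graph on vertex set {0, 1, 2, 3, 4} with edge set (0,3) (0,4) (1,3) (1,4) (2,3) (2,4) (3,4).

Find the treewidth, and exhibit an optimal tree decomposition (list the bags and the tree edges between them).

Every bag has size at most 3, so the width is 3 − 1 = 2 and tw(G) ≤ 2. For the lower bound, the 3 vertices {0, 3, 4} are pairwise adjacent, and any tree decomposition puts a clique entirely inside one bag — forcing width ≥ 2. Combining the bounds, tw(G) = 2.

Treewidth 2.
One such decomposition:
Bags: B1 = {1, 3, 4}  B2 = {2, 3, 4}  B3 = {0, 3, 4}
Tree: B1–B2, B1–B3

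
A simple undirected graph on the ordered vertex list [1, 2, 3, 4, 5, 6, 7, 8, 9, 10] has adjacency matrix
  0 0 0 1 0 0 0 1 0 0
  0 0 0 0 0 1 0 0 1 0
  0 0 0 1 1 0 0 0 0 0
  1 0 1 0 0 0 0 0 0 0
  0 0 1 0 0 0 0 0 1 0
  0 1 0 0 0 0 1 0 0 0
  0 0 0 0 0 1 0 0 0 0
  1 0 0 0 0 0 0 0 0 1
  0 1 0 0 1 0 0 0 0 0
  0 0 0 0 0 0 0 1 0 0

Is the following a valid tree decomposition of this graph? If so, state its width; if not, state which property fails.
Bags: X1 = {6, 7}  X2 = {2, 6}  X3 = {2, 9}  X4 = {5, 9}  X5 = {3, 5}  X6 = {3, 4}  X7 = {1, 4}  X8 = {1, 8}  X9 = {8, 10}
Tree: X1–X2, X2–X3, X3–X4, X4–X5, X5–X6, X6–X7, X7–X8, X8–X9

Vertex coverage: the bags together contain {1, 2, 3, 4, 5, 6, 7, 8, 9, 10}, the full vertex set. Edge coverage: each edge of G has both endpoints in at least one bag. Running intersection: for every vertex, the bags containing it form a connected subtree. All three properties hold, so this is a valid tree decomposition of width max|bag| − 1 = 1, and hence tw(G) ≤ 1.

Yes; width 1.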